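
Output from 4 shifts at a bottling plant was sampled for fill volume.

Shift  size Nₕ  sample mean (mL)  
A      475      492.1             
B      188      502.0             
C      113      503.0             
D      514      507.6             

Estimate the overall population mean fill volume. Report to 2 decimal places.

N = 1290; weights Wₕ = Nₕ/N = (0.3682, 0.1457, 0.0876, 0.3984).
x̄_st = Σ Wₕ·x̄ₕ = 0.3682·492.1 + 0.1457·502.0 + 0.0876·503.0 + 0.3984·507.6 ≈ 500.6736...
→ 500.67.

500.67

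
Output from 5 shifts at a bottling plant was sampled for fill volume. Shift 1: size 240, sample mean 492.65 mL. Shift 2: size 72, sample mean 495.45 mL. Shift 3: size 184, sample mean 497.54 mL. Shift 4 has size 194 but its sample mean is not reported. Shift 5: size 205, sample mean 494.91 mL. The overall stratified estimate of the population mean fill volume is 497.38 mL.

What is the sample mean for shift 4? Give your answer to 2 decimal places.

Σ Nₕx̄ₕ = N·μ, so 194·x̄_4 = 895·497.38 − (240·492.65 + 72·495.45 + 184·497.54 + 205·494.91).
= 445155.1 − 346912.31 = 98242.79.
x̄_4 = 98242.79 / 194 = 506.4061... → 506.41.

506.41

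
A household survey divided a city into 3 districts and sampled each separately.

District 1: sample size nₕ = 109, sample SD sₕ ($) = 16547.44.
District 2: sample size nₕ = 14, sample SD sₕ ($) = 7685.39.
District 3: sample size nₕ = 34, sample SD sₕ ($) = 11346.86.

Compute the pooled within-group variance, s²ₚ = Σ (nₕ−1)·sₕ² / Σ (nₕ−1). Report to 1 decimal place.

224603621.6

1: (109−1)·16547.44² = 108·273817770.5536 = 29572319219.7888
2: (14−1)·7685.39² = 13·59065219.4521 = 767847852.8773
3: (34−1)·11346.86² = 33·128751231.8596 = 4248790651.3668
Numerator = 34588957724.0329; denominator = Σ(nₕ−1) = 154.
s²ₚ = 34588957724.0329/154 = 224603621.585... → 224603621.6.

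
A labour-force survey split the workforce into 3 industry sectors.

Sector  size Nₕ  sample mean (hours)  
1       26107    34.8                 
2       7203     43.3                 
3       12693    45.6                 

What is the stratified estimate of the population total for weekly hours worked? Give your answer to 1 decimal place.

1: 26107·34.8 = 908523.6
2: 7203·43.3 = 311889.9
3: 12693·45.6 = 578800.8
τ̂ = Σ Nₕx̄ₕ = 1799214.3.

1799214.3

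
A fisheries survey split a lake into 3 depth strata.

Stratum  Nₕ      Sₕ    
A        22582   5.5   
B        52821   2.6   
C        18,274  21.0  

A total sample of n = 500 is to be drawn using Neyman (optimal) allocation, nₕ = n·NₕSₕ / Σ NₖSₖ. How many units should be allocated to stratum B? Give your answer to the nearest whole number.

106

A: NₕSₕ = 22582·5.5 = 124201
B: NₕSₕ = 52821·2.6 = 137334.6
C: NₕSₕ = 18274·21.0 = 383754
Σ NₕSₕ = 645289.6.
n_B = 500·137334.6/645289.6 = 106.413... → 106.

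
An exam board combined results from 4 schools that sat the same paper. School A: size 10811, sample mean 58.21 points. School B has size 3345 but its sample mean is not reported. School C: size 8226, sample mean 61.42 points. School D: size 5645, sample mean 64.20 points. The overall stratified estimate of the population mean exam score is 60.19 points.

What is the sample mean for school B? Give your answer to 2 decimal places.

56.80

N = 10811 + 3345 + 8226 + 5645 = 28027.
Overall total = μ·N = 60.19·28027 = 1686945.13.
Subtract the known strata: 10811·58.21 + 8226·61.42 + 5645·64.20 = 1496958.23.
Remaining total for school B: 1686945.13 − 1496958.23 = 189986.9.
Divide by its size: 189986.9 / 3345 = 56.7973... → 56.80.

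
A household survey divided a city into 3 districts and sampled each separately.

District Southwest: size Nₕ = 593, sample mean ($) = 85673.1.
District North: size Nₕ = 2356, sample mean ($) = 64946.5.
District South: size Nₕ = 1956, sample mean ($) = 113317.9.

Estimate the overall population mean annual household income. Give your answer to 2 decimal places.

86741.67

N = 4905; weights Wₕ = Nₕ/N = (0.1209, 0.4803, 0.3988).
x̄_st = Σ Wₕ·x̄ₕ = 0.1209·85673.1 + 0.4803·64946.5 + 0.3988·113317.9 ≈ 86741.6748...
→ 86741.67.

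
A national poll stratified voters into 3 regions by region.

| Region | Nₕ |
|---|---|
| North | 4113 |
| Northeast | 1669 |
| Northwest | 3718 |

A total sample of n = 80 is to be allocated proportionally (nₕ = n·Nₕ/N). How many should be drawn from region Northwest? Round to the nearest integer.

N = 4113 + 1669 + 3718 = 9500.
n_Northwest = 80·3718/9500 = 31.309... → 31.

31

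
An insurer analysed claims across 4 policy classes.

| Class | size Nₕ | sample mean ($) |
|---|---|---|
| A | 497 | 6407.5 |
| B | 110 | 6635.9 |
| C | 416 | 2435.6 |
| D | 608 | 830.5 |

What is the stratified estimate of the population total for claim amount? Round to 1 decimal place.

5432630.1

Population total = Σ Nₕ·x̄ₕ (each stratum's size times its mean).
497·6407.5 + 110·6635.9 + 416·2435.6 + 608·830.5 = 3184527.5 + 729949 + 1013209.6 + 504944 = 5432630.1.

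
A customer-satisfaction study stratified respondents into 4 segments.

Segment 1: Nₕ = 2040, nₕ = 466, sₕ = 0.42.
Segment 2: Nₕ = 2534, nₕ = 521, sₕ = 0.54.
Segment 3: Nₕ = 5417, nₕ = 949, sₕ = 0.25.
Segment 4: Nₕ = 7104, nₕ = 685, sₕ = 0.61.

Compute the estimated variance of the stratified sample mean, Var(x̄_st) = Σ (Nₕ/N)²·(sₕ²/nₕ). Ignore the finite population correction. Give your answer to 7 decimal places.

N = 17095; Wₕ = Nₕ/N.
segment 1: (2040/17095)²·0.42²/466 = 0.0000053906
segment 2: (2534/17095)²·0.54²/521 = 0.0000122977
segment 3: (5417/17095)²·0.25²/949 = 0.0000066129
segment 4: (7104/17095)²·0.61²/685 = 0.0000938073
Sum = 0.0001181086 → 0.0001181.

0.0001181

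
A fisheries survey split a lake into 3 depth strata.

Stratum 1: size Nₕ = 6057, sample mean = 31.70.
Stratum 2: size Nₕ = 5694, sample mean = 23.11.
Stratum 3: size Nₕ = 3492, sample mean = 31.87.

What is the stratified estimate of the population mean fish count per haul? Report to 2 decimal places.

x̄_st = (Σ Nₕx̄ₕ) / (Σ Nₕ) = (6057·31.70 + 5694·23.11 + 3492·31.87) / 15243
= 434885.28 / 15243 = 28.5302... → 28.53.

28.53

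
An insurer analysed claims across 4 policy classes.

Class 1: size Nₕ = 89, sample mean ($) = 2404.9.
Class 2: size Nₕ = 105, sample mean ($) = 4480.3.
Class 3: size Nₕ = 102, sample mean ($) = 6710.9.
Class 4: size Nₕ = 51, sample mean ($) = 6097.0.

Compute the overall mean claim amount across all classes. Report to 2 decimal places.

N = 89 + 105 + 102 + 51 = 347.
Overall mean = Σ (Nₕ/N)·x̄ₕ — weight by population share, not a simple average.
Σ Nₕx̄ₕ = 89·2404.9 + 105·4480.3 + 102·6710.9 + 51·6097.0 = 214036.1 + 470431.5 + 684511.8 + 310947 = 1679926.4.
Divide by N: 1679926.4 / 347 = 4841.2865... → 4841.29.

4841.29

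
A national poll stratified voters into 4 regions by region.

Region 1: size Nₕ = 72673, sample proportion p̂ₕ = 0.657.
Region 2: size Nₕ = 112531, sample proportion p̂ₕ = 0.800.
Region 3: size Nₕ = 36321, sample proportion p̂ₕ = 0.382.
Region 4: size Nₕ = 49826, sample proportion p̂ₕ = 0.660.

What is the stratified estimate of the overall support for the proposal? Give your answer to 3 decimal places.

0.680

Wₕ = Nₕ/N with N = 271351: 0.2678, 0.4147, 0.1339, 0.1836.
p̂_st = 0.2678·0.657 + 0.4147·0.800 + 0.1339·0.382 + 0.1836·0.660 ≈ 0.68004... → 0.680.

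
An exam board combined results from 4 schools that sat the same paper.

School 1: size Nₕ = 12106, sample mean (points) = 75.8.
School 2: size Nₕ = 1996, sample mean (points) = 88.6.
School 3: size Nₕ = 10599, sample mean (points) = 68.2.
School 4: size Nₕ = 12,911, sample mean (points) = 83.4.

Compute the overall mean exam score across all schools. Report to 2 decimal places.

76.95

N = 37612; weights Wₕ = Nₕ/N = (0.3219, 0.0531, 0.2818, 0.3433).
x̄_st = Σ Wₕ·x̄ₕ = 0.3219·75.8 + 0.0531·88.6 + 0.2818·68.2 + 0.3433·83.4 ≈ 76.9464...
→ 76.95.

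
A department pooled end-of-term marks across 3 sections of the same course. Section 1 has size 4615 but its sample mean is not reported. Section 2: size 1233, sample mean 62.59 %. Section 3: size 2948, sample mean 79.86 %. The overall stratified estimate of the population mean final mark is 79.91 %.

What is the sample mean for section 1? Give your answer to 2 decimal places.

84.57

Σ Nₕx̄ₕ = N·μ, so 4615·x̄_1 = 8796·79.91 − (1233·62.59 + 2948·79.86).
= 702888.36 − 312600.75 = 390287.61.
x̄_1 = 390287.61 / 4615 = 84.5694... → 84.57.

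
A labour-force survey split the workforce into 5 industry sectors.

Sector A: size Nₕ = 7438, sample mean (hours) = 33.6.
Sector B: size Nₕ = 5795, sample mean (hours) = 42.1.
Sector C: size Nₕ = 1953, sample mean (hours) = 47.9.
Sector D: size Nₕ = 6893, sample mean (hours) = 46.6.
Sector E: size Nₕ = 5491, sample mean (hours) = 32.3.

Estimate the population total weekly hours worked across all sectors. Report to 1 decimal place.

Population total = Σ Nₕ·x̄ₕ (each stratum's size times its mean).
7438·33.6 + 5795·42.1 + 1953·47.9 + 6893·46.6 + 5491·32.3 = 249916.8 + 243969.5 + 93548.7 + 321213.8 + 177359.3 = 1086008.1.

1086008.1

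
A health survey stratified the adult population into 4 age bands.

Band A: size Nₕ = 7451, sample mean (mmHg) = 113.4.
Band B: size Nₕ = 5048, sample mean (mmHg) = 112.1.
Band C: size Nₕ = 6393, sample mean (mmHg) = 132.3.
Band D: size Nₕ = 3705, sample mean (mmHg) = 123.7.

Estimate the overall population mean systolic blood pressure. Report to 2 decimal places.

120.15

N = 7451 + 5048 + 6393 + 3705 = 22597.
Weight each subgroup mean by Nₕ/N and sum.
Σ Nₕx̄ₕ = 7451·113.4 + 5048·112.1 + 6393·132.3 + 3705·123.7 = 844943.4 + 565880.8 + 845793.9 + 458308.5 = 2714926.6.
Divide by N: 2714926.6 / 22597 = 120.1454... → 120.15.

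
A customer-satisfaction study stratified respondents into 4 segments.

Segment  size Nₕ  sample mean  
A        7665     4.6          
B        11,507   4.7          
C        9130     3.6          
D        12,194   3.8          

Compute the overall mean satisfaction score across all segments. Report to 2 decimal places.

x̄_st = (Σ Nₕx̄ₕ) / (Σ Nₕ) = (7665·4.6 + 11507·4.7 + 9130·3.6 + 12194·3.8) / 40496
= 168547.1 / 40496 = 4.1621... → 4.16.

4.16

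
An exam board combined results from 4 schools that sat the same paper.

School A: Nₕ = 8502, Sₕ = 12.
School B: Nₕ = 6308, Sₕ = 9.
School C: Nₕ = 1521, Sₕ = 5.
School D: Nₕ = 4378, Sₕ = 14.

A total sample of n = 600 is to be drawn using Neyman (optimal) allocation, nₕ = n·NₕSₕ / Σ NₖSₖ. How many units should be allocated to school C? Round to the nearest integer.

20

A: NₕSₕ = 8502·12 = 102024
B: NₕSₕ = 6308·9 = 56772
C: NₕSₕ = 1521·5 = 7605
D: NₕSₕ = 4378·14 = 61292
Σ NₕSₕ = 227693.
n_C = 600·7605/227693 = 20.040... → 20.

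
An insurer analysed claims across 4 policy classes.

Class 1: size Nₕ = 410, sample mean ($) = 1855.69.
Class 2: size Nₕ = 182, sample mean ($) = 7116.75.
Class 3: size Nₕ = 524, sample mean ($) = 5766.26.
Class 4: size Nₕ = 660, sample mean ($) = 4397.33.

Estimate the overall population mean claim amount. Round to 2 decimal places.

x̄_st = (Σ Nₕx̄ₕ) / (Σ Nₕ) = (410·1855.69 + 182·7116.75 + 524·5766.26 + 660·4397.33) / 1776
= 7979839.44 / 1776 = 4493.1528... → 4493.15.

4493.15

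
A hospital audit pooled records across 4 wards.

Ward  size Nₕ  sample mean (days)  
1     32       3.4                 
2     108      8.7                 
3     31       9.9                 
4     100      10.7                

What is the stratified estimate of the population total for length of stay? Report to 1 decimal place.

1: 32·3.4 = 108.8
2: 108·8.7 = 939.6
3: 31·9.9 = 306.9
4: 100·10.7 = 1070
τ̂ = Σ Nₕx̄ₕ = 2425.3.

2425.3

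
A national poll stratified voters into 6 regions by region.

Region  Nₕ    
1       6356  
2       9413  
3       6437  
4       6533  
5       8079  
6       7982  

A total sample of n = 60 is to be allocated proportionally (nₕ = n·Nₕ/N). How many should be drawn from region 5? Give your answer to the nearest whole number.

Share of region 5 = 8079/44800 = 0.18033.
Allocate 60 × 0.18033 = 10.820... → 11.

11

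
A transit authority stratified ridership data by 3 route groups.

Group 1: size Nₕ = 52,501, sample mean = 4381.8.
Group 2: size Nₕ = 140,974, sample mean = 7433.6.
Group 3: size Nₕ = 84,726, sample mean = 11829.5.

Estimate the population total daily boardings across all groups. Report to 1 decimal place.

Population total = Σ Nₕ·x̄ₕ (each stratum's size times its mean).
52501·4381.8 + 140974·7433.6 + 84726·11829.5 = 230048881.8 + 1047944326.4 + 1002266217 = 2280259425.2.

2280259425.2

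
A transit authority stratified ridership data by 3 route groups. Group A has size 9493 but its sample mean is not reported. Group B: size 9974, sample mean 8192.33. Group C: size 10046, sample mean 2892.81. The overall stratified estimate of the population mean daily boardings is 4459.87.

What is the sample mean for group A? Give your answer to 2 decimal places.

2196.64

N = 9493 + 9974 + 10046 = 29513.
Overall total = μ·N = 4459.87·29513 = 131624143.31.
Subtract the known strata: 9974·8192.33 + 10046·2892.81 = 110771468.68.
Remaining total for group A: 131624143.31 − 110771468.68 = 20852674.63.
Divide by its size: 20852674.63 / 9493 = 2196.6370... → 2196.64.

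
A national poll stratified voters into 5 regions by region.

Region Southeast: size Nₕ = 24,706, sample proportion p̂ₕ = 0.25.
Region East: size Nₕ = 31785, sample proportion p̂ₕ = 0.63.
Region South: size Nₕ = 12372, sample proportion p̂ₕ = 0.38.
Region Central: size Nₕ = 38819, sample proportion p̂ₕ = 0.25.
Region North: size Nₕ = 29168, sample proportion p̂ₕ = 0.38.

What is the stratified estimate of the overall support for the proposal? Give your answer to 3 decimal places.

0.378

N = 24706 + 31785 + 12372 + 38819 + 29168 = 136850.
Overall proportion = Σ (Nₕ/N)·p̂ₕ.
Σ Nₕp̂ₕ = 6176.5 + 20024.55 + 4701.36 + 9704.75 + 11083.84 = 51691.
51691 / 136850 = 0.37772... → 0.378.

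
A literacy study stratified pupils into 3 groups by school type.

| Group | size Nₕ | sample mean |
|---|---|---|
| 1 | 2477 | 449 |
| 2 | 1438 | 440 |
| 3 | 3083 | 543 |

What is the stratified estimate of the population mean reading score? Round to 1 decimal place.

N = 2477 + 1438 + 3083 = 6998.
The stratified mean weights each stratum mean by its population share Nₕ/N.
Σ Nₕx̄ₕ = 2477·449 + 1438·440 + 3083·543 = 1112173 + 632720 + 1674069 = 3418962.
Divide by N: 3418962 / 6998 = 488.563... → 488.6.

488.6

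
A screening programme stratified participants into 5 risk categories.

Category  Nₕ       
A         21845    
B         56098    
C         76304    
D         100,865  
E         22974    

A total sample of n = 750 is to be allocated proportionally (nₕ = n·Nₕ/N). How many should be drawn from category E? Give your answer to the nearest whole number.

Share of category E = 22974/278086 = 0.08261.
Allocate 750 × 0.08261 = 61.961... → 62.

62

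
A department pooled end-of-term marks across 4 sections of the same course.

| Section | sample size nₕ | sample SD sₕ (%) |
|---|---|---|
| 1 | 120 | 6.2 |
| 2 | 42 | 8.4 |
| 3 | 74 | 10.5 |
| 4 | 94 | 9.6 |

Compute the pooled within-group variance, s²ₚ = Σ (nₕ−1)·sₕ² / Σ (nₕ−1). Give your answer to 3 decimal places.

1: (120−1)·6.2² = 119·38.44 = 4574.36
2: (42−1)·8.4² = 41·70.56 = 2892.96
3: (74−1)·10.5² = 73·110.25 = 8048.25
4: (94−1)·9.6² = 93·92.16 = 8570.88
Numerator = 24086.45; denominator = Σ(nₕ−1) = 326.
s²ₚ = 24086.45/326 = 73.88482... → 73.885.

73.885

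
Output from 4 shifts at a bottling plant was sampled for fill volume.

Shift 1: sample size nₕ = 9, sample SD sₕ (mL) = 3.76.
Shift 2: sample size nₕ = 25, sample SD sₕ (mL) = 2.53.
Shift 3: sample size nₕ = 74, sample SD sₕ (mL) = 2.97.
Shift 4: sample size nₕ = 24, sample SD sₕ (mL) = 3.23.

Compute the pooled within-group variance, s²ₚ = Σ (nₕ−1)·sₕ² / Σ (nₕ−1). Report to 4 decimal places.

1: (9−1)·3.76² = 8·14.1376 = 113.1008
2: (25−1)·2.53² = 24·6.4009 = 153.6216
3: (74−1)·2.97² = 73·8.8209 = 643.9257
4: (24−1)·3.23² = 23·10.4329 = 239.9567
Numerator = 1150.6048; denominator = Σ(nₕ−1) = 128.
s²ₚ = 1150.6048/128 = 8.9891 → 8.9891.

8.9891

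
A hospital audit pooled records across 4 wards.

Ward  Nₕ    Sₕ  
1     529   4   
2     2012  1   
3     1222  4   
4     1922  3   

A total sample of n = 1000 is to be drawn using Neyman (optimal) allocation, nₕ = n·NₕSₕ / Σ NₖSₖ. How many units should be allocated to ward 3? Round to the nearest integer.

1: NₕSₕ = 529·4 = 2116
2: NₕSₕ = 2012·1 = 2012
3: NₕSₕ = 1222·4 = 4888
4: NₕSₕ = 1922·3 = 5766
Σ NₕSₕ = 14782.
n_3 = 1000·4888/14782 = 330.672... → 331.

331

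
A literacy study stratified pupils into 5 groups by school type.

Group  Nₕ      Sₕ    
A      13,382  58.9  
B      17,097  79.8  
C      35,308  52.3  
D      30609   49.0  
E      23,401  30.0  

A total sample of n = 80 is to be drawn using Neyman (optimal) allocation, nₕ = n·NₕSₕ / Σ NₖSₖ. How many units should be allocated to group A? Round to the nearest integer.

Σ NₕSₕ = 13382·58.9 + 17097·79.8 + 35308·52.3 + 30609·49.0 + 23401·30.0 = 6201019.8.
Share for A: 788199.8/6201019.8 = 0.12711.
n_A = 80 × 0.12711 = 10.169... → 10.

10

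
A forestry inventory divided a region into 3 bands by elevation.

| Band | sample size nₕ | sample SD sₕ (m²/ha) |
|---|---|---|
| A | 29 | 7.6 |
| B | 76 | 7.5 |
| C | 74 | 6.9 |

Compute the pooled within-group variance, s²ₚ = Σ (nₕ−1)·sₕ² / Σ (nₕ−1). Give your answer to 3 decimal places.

52.907

A: (29−1)·7.6² = 28·57.76 = 1617.28
B: (76−1)·7.5² = 75·56.25 = 4218.75
C: (74−1)·6.9² = 73·47.61 = 3475.53
Numerator = 9311.56; denominator = Σ(nₕ−1) = 176.
s²ₚ = 9311.56/176 = 52.90659... → 52.907.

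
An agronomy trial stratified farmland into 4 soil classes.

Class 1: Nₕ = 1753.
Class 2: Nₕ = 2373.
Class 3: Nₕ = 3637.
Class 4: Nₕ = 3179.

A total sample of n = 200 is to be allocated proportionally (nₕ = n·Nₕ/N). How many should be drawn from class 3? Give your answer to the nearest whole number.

66

N = 1753 + 2373 + 3637 + 3179 = 10942.
n_3 = 200·3637/10942 = 66.478... → 66.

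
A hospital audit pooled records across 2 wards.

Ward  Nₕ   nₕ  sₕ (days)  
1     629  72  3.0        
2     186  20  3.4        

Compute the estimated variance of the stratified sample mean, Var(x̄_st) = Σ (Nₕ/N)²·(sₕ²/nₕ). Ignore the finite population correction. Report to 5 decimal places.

N = 815; Wₕ = Nₕ/N.
ward 1: (629/815)²·3.0²/72 = 0.07445538
ward 2: (186/815)²·3.4²/20 = 0.03010499
Sum = 0.10456037 → 0.10456.

0.10456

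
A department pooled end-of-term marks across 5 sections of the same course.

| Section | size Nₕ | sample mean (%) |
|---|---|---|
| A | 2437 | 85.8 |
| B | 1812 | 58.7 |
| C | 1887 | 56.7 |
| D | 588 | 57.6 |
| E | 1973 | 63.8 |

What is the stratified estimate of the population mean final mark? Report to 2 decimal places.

x̄_st = (Σ Nₕx̄ₕ) / (Σ Nₕ) = (2437·85.8 + 1812·58.7 + 1887·56.7 + 588·57.6 + 1973·63.8) / 8697
= 582198.1 / 8697 = 66.9424... → 66.94.

66.94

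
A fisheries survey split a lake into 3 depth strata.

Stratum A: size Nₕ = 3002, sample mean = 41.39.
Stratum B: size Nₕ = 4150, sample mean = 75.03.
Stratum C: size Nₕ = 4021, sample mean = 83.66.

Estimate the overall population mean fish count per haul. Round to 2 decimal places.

69.10

N = 11173; weights Wₕ = Nₕ/N = (0.2687, 0.3714, 0.3599).
x̄_st = Σ Wₕ·x̄ₕ = 0.2687·41.39 + 0.3714·75.03 + 0.3599·83.66 ≈ 69.0973...
→ 69.10.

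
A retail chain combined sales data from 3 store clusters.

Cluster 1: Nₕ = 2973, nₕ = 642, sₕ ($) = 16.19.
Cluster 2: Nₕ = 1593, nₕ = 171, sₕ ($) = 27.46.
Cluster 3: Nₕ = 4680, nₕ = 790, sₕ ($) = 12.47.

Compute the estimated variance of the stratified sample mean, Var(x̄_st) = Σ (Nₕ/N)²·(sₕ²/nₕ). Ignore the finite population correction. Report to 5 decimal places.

0.22354

N = 9246. Term for each stratum: Wₕ²sₕ²/nₕ.
Var(x̄_st) = 0.04221246 + 0.13089671 + 0.05043009 = 0.22353926 → 0.22354.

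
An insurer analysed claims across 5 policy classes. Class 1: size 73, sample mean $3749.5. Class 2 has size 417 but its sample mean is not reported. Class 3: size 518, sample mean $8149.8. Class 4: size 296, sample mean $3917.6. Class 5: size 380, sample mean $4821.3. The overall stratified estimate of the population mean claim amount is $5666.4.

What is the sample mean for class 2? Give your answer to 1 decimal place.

N = 73 + 417 + 518 + 296 + 380 = 1684.
Overall total = μ·N = 5666.4·1684 = 9542217.6.
Subtract the known strata: 73·3749.5 + 518·8149.8 + 296·3917.6 + 380·4821.3 = 7487013.5.
Remaining total for class 2: 9542217.6 − 7487013.5 = 2055204.1.
Divide by its size: 2055204.1 / 417 = 4928.547... → 4928.5.

4928.5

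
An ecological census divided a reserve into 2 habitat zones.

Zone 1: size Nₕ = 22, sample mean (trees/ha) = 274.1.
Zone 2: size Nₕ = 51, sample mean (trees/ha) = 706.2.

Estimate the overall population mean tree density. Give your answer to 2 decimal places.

N = 22 + 51 = 73.
The stratified mean weights each stratum mean by its population share Nₕ/N.
Σ Nₕx̄ₕ = 22·274.1 + 51·706.2 = 6030.2 + 36016.2 = 42046.4.
Divide by N: 42046.4 / 73 = 575.9781... → 575.98.

575.98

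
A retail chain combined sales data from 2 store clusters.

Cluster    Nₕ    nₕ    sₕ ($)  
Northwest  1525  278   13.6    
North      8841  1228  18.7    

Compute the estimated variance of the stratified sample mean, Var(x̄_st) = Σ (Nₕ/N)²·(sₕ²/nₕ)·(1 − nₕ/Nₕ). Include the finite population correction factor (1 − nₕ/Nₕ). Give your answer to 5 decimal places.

N = 10366; Wₕ = Nₕ/N.
cluster Northwest: (1525/10366)²·13.6²/278·(1 − 278/1525) = 0.01177462
cluster North: (8841/10366)²·18.7²/1228·(1 − 1228/8841) = 0.17836912
Sum = 0.19014374 → 0.19014.

0.19014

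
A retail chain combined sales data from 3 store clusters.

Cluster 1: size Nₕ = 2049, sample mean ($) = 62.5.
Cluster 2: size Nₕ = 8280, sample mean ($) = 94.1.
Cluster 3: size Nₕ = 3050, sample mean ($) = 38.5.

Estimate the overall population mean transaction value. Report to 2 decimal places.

76.59

N = 2049 + 8280 + 3050 = 13379.
Weight each subgroup mean by Nₕ/N and sum.
Σ Nₕx̄ₕ = 2049·62.5 + 8280·94.1 + 3050·38.5 = 128062.5 + 779148 + 117425 = 1024635.5.
Divide by N: 1024635.5 / 13379 = 76.5854... → 76.59.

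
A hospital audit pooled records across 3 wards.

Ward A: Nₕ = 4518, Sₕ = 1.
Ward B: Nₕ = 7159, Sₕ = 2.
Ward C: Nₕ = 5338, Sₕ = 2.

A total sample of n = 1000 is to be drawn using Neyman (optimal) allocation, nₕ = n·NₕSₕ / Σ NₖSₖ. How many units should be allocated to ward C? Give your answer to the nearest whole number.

362

Σ NₕSₕ = 4518·1 + 7159·2 + 5338·2 = 29512.
Share for C: 10676/29512 = 0.36175.
n_C = 1000 × 0.36175 = 361.751... → 362.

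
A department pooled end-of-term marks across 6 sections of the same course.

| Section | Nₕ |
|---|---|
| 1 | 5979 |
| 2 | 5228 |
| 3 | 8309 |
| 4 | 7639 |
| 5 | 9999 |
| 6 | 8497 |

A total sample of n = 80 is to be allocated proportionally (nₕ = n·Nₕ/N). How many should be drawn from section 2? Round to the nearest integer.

9

Share of section 2 = 5228/45651 = 0.11452.
Allocate 80 × 0.11452 = 9.162... → 9.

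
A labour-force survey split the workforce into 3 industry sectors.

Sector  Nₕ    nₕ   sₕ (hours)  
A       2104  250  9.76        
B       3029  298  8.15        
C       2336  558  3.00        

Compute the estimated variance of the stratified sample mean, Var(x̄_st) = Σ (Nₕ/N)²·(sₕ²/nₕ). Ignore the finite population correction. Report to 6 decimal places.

N = 7469; Wₕ = Nₕ/N.
sector A: (2104/7469)²·9.76²/250 = 0.030236128
sector B: (3029/7469)²·8.15²/298 = 0.036658322
sector C: (2336/7469)²·3.00²/558 = 0.001577717
Sum = 0.068472167 → 0.068472.

0.068472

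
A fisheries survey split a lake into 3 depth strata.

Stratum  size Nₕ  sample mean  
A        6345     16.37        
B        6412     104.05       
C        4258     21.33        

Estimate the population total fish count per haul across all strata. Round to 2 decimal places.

861859.39

Estimate total by summing Nₕ·x̄ₕ over strata.
6345·16.37 + 6412·104.05 + 4258·21.33 = 103867.65 + 667168.6 + 90823.14 = 861859.39.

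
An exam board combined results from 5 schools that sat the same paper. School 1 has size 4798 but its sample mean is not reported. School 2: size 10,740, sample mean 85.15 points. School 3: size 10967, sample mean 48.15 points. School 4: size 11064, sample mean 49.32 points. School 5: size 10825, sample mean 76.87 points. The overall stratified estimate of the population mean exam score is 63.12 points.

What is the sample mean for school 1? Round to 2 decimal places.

48.83

N = 4798 + 10740 + 10967 + 11064 + 10825 = 48394.
Overall total = μ·N = 63.12·48394 = 3054629.28.
Subtract the known strata: 10740·85.15 + 10967·48.15 + 11064·49.32 + 10825·76.87 = 2820366.28.
Remaining total for school 1: 3054629.28 − 2820366.28 = 234263.
Divide by its size: 234263 / 4798 = 48.8251... → 48.83.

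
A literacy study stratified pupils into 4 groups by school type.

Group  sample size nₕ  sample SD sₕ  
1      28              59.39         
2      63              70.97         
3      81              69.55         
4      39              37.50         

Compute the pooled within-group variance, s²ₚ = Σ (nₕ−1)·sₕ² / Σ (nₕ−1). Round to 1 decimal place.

Degrees of freedom: 27 + 62 + 80 + 38 = 207.
Σ(nₕ−1)sₕ² = 27·3527.1721 + 62·5036.7409 + 80·4837.2025 + 38·1406.25 = 847925.2825.
s²ₚ = 847925.2825 / 207 = 4096.257... → 4096.3.

4096.3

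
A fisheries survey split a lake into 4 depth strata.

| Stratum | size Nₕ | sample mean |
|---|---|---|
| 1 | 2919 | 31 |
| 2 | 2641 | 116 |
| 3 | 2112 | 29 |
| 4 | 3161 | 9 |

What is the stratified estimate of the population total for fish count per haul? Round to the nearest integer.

486542

1: 2919·31 = 90489
2: 2641·116 = 306356
3: 2112·29 = 61248
4: 3161·9 = 28449
τ̂ = Σ Nₕx̄ₕ = 486542.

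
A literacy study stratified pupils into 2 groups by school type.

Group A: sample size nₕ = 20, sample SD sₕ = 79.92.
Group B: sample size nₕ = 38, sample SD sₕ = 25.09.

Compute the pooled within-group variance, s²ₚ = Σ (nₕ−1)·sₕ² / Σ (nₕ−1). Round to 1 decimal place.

2583.0

Degrees of freedom: 19 + 37 = 56.
Σ(nₕ−1)sₕ² = 19·6387.2064 + 37·629.5081 = 144648.7213.
s²ₚ = 144648.7213 / 56 = 2583.013... → 2583.0.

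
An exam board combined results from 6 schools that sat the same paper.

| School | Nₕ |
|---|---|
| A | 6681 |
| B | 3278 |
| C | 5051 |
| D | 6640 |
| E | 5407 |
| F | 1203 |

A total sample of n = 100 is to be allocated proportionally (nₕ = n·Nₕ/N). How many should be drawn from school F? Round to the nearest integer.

4

N = 6681 + 3278 + 5051 + 6640 + 5407 + 1203 = 28260.
n_F = 100·1203/28260 = 4.257... → 4.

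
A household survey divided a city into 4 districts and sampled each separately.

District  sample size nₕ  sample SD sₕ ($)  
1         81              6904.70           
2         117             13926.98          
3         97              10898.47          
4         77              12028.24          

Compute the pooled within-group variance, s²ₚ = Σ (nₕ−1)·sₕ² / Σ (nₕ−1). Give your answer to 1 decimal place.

132368393.3

Degrees of freedom: 80 + 116 + 96 + 76 = 368.
Σ(nₕ−1)sₕ² = 80·47674882.09 + 116·193960771.9204 + 96·118776648.3409 + 76·144678557.4976 = 48711568720.5104.
s²ₚ = 48711568720.5104 / 368 = 132368393.262... → 132368393.3.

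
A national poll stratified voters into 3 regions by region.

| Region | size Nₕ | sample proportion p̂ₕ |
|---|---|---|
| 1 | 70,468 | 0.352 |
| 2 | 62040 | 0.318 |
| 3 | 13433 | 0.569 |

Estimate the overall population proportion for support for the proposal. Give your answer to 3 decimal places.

N = 70468 + 62040 + 13433 = 145941.
Overall proportion = Σ (Nₕ/N)·p̂ₕ.
Σ Nₕp̂ₕ = 24804.736 + 19728.72 + 7643.377 = 52176.833.
52176.833 / 145941 = 0.35752... → 0.358.

0.358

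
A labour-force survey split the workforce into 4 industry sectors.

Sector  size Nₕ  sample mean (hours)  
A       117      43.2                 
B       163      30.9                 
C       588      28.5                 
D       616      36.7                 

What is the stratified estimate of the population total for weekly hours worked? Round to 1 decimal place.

Population total = Σ Nₕ·x̄ₕ (each stratum's size times its mean).
117·43.2 + 163·30.9 + 588·28.5 + 616·36.7 = 5054.4 + 5036.7 + 16758 + 22607.2 = 49456.3.

49456.3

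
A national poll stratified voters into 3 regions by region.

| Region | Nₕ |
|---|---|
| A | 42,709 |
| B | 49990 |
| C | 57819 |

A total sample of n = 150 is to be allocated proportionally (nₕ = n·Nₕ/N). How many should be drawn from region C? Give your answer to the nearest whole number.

58

N = 42709 + 49990 + 57819 = 150518.
n_C = 150·57819/150518 = 57.620... → 58.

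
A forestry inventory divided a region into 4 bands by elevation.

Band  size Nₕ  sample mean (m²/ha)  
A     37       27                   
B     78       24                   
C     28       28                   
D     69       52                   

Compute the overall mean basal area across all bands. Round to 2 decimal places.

N = 37 + 78 + 28 + 69 = 212.
Weight each subgroup mean by Nₕ/N and sum.
Σ Nₕx̄ₕ = 37·27 + 78·24 + 28·28 + 69·52 = 999 + 1872 + 784 + 3588 = 7243.
Divide by N: 7243 / 212 = 34.1651... → 34.17.

34.17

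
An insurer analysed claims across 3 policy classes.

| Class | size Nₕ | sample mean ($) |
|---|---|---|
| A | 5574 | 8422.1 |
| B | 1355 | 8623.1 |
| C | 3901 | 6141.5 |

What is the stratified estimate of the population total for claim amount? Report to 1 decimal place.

82587077.4

Population total = Σ Nₕ·x̄ₕ (each stratum's size times its mean).
5574·8422.1 + 1355·8623.1 + 3901·6141.5 = 46944785.4 + 11684300.5 + 23957991.5 = 82587077.4.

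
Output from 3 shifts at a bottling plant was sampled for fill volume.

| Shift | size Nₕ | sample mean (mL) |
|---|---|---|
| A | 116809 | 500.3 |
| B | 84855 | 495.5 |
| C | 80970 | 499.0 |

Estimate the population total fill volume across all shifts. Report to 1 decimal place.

140889225.2

A: 116809·500.3 = 58439542.7
B: 84855·495.5 = 42045652.5
C: 80970·499.0 = 40404030
τ̂ = Σ Nₕx̄ₕ = 140889225.2.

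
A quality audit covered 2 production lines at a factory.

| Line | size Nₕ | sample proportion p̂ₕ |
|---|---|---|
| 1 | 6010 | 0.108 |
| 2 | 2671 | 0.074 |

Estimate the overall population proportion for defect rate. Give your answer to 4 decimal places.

N = 6010 + 2671 = 8681.
Overall proportion = Σ (Nₕ/N)·p̂ₕ.
Σ Nₕp̂ₕ = 649.08 + 197.654 = 846.734.
846.734 / 8681 = 0.097539... → 0.0975.

0.0975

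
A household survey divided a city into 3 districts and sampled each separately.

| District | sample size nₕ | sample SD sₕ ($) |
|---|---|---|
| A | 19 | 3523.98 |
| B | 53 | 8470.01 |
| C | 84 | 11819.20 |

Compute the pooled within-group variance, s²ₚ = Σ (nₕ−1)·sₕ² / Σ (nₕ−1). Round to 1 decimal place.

Degrees of freedom: 18 + 52 + 83 = 153.
Σ(nₕ−1)sₕ² = 18·12418435.0404 + 52·71741069.4001 + 83·139693488.64 = 15548626996.6524.
s²ₚ = 15548626996.6524 / 153 = 101625013.050... → 101625013.1.

101625013.1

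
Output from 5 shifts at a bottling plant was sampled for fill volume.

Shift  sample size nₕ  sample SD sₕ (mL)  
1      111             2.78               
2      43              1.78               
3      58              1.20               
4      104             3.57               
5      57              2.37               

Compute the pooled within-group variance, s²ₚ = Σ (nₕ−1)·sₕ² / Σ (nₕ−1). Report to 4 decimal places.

Degrees of freedom: 110 + 42 + 57 + 103 + 56 = 368.
Σ(nₕ−1)sₕ² = 110·7.7284 + 42·3.1684 + 57·1.44 + 103·12.7449 + 56·5.6169 = 2692.5479.
s²ₚ = 2692.5479 / 368 = 7.316706... → 7.3167.

7.3167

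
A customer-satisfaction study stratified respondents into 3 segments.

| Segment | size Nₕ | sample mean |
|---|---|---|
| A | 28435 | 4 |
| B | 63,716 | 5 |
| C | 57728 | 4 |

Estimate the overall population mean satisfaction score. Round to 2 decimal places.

N = 28435 + 63716 + 57728 = 149879.
Overall mean = Σ (Nₕ/N)·x̄ₕ — weight by population share, not a simple average.
Σ Nₕx̄ₕ = 28435·4 + 63716·5 + 57728·4 = 113740 + 318580 + 230912 = 663232.
Divide by N: 663232 / 149879 = 4.4251... → 4.43.

4.43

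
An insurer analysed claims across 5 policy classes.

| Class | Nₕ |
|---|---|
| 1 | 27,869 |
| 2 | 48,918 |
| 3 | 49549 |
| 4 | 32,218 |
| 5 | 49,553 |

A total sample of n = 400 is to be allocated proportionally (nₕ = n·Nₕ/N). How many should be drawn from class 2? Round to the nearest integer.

94

Share of class 2 = 48918/208107 = 0.23506.
Allocate 400 × 0.23506 = 94.025... → 94.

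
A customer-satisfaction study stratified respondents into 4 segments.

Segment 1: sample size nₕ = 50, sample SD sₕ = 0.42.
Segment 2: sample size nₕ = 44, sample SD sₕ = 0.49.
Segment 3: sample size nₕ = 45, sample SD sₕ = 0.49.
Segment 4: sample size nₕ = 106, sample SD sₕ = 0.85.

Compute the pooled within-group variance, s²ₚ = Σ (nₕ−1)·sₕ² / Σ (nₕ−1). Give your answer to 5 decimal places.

0.43732

Degrees of freedom: 49 + 43 + 44 + 105 = 241.
Σ(nₕ−1)sₕ² = 49·0.1764 + 43·0.2401 + 44·0.2401 + 105·0.7225 = 105.3948.
s²ₚ = 105.3948 / 241 = 0.4373228... → 0.43732.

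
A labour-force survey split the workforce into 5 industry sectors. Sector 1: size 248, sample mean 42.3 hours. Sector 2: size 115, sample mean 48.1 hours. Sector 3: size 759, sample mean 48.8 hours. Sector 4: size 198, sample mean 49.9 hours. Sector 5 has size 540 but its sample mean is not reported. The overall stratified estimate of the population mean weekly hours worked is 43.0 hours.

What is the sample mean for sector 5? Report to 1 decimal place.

N = 248 + 115 + 759 + 198 + 540 = 1860.
Overall total = μ·N = 43.0·1860 = 79980.
Subtract the known strata: 248·42.3 + 115·48.1 + 759·48.8 + 198·49.9 = 62941.3.
Remaining total for sector 5: 79980 − 62941.3 = 17038.7.
Divide by its size: 17038.7 / 540 = 31.553... → 31.6.

31.6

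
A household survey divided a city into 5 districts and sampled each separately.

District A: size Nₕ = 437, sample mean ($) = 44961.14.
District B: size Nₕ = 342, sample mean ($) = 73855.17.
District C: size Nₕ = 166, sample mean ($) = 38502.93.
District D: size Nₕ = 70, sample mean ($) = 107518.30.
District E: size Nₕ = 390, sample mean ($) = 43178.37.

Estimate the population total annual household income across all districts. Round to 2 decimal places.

75663818.00

A: 437·44961.14 = 19648018.18
B: 342·73855.17 = 25258468.14
C: 166·38502.93 = 6391486.38
D: 70·107518.30 = 7526281
E: 390·43178.37 = 16839564.3
τ̂ = Σ Nₕx̄ₕ = 75663818.00.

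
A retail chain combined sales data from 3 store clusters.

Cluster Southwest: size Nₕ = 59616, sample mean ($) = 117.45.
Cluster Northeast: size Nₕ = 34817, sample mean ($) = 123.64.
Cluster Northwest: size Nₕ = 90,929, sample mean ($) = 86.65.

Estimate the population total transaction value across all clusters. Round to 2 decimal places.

Population total = Σ Nₕ·x̄ₕ (each stratum's size times its mean).
59616·117.45 + 34817·123.64 + 90929·86.65 = 7001899.2 + 4304773.88 + 7878997.85 = 19185670.93.

19185670.93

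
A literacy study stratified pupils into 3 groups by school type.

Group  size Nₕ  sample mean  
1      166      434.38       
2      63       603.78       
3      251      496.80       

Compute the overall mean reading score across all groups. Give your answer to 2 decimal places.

489.25

N = 166 + 63 + 251 = 480.
Overall mean = Σ (Nₕ/N)·x̄ₕ — weight by population share, not a simple average.
Σ Nₕx̄ₕ = 166·434.38 + 63·603.78 + 251·496.80 = 72107.08 + 38038.14 + 124696.8 = 234842.02.
Divide by N: 234842.02 / 480 = 489.2542... → 489.25.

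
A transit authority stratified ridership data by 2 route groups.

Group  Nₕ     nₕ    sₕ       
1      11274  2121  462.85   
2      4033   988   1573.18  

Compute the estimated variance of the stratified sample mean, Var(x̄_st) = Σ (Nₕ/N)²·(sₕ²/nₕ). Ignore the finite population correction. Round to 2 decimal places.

N = 15307. Term for each stratum: Wₕ²sₕ²/nₕ.
Var(x̄_st) = 54.79182 + 173.89062 = 228.68245 → 228.68.

228.68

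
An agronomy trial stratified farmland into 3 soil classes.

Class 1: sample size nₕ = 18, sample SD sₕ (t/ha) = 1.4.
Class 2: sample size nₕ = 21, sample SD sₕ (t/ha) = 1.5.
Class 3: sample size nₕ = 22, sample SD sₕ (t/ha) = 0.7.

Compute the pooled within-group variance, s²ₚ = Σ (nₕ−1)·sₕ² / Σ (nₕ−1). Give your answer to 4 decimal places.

Degrees of freedom: 17 + 20 + 21 = 58.
Σ(nₕ−1)sₕ² = 17·1.96 + 20·2.25 + 21·0.49 = 88.61.
s²ₚ = 88.61 / 58 = 1.527759... → 1.5278.

1.5278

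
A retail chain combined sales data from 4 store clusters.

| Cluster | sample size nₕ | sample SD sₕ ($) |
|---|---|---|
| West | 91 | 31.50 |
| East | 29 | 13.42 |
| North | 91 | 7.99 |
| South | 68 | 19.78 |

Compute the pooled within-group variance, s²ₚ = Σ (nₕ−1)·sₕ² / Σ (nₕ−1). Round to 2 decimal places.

West: (91−1)·31.50² = 90·992.25 = 89302.5
East: (29−1)·13.42² = 28·180.0964 = 5042.6992
North: (91−1)·7.99² = 90·63.8401 = 5745.609
South: (68−1)·19.78² = 67·391.2484 = 26213.6428
Numerator = 126304.451; denominator = Σ(nₕ−1) = 275.
s²ₚ = 126304.451/275 = 459.2889... → 459.29.

459.29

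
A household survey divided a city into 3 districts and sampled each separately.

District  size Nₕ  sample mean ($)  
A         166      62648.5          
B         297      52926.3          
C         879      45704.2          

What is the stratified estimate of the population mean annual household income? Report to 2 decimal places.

N = 1342; weights Wₕ = Nₕ/N = (0.1237, 0.2213, 0.6550).
x̄_st = Σ Wₕ·x̄ₕ = 0.1237·62648.5 + 0.2213·52926.3 + 0.6550·45704.2 ≈ 49398.4753...
→ 49398.48.

49398.48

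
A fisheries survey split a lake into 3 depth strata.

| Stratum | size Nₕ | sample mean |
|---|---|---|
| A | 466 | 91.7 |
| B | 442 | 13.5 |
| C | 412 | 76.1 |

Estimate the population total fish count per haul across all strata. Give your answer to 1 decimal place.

Population total = Σ Nₕ·x̄ₕ (each stratum's size times its mean).
466·91.7 + 442·13.5 + 412·76.1 = 42732.2 + 5967 + 31353.2 = 80052.4.

80052.4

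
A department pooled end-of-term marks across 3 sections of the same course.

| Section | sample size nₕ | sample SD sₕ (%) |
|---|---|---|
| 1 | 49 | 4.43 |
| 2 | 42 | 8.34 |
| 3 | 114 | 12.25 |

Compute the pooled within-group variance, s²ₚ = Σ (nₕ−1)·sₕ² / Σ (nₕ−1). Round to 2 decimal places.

1: (49−1)·4.43² = 48·19.6249 = 941.9952
2: (42−1)·8.34² = 41·69.5556 = 2851.7796
3: (114−1)·12.25² = 113·150.0625 = 16957.0625
Numerator = 20750.8373; denominator = Σ(nₕ−1) = 202.
s²ₚ = 20750.8373/202 = 102.7269... → 102.73.

102.73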